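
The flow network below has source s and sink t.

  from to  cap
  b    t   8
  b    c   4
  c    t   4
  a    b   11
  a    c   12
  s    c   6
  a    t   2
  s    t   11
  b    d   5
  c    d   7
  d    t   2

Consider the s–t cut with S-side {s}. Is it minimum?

Yes — it is a minimum cut (capacity 17).

Given cut capacity: 6 + 11 = 17.
Augment s→t: bottleneck 11, flow now 11.
Augment s→c→t: bottleneck 4, flow now 15.
Augment s→c→d→t: bottleneck 2, flow now 17.
No augmenting path remains; maximum flow = 17.
Cut capacity 17 equals the max flow, so it is a minimum cut.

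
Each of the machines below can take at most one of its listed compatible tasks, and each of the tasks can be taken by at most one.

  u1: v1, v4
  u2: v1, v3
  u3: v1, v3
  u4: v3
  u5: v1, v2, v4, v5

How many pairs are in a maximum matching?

4

Unit-capacity flow: source→left, listed edges, right→sink; max matching = max flow.
Augmenting path u1→v1 (+1); matched 1.
Augmenting path u2→v3 (+1); matched 2.
Augmenting path u5→v2 (+1); matched 3.
Augmenting path u3→v1→u1→v4 (+1); matched 4.
No augmenting path remains; maximum matching = 4.
König certificate: {u1, u5, v1, v3} is a vertex cover of size 4 (every listed pair touches it), so no matching can be larger.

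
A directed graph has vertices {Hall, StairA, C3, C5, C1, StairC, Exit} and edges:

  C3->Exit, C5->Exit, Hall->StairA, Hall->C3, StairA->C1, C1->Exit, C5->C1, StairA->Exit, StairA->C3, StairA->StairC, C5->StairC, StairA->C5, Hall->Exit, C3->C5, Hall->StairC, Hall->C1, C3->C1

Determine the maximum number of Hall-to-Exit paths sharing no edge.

Assign every edge capacity 1; by Menger, the answer equals the max flow.
Path Hall→Exit (+1); total 1.
Path Hall→StairA→Exit (+1); total 2.
Path Hall→C3→Exit (+1); total 3.
Path Hall→C1→Exit (+1); total 4.
No residual Hall→Exit path; max flow = 4.
Certifying cut of size 4: {Hall→C1, Hall→C3, Hall→Exit, Hall→StairA}.

4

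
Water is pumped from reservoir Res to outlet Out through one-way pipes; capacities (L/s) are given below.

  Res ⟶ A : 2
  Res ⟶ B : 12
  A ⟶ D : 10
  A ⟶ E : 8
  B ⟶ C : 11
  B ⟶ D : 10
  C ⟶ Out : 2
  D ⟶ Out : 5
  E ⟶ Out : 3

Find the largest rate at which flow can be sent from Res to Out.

9

Augment Res→A→D→Out: bottleneck 2, flow now 2.
Augment Res→B→C→Out: bottleneck 2, flow now 4.
Augment Res→B→D→Out: bottleneck 3, flow now 7.
Augment Res→B→D→A→E→Out: bottleneck 2, flow now 9. (uses reverse residual edge)
No augmenting path remains; maximum flow = 9.
In the residual graph, reachable from Res: {Res, B, C, D}.
Min-cut edges: Res→A (2), C→Out (2), D→Out (5); capacity 2 + 2 + 5 = 9.
This cut is saturated, so no flow can exceed 9.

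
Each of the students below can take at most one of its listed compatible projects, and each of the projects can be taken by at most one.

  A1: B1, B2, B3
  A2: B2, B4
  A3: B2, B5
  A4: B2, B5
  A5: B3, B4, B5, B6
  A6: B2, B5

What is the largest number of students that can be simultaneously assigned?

Unit-capacity flow: source→left, listed edges, right→sink; max matching = max flow.
Augmenting path A1→B1 (+1); matched 1.
Augmenting path A2→B2 (+1); matched 2.
Augmenting path A3→B5 (+1); matched 3.
Augmenting path A5→B3 (+1); matched 4.
Augmenting path A4→B2→A2→B4 (+1); matched 5.
No augmenting path remains; maximum matching = 5.
König certificate: {A1, A2, A5, B2, B5} is a vertex cover of size 5 (every listed pair touches it), so no matching can be larger.

5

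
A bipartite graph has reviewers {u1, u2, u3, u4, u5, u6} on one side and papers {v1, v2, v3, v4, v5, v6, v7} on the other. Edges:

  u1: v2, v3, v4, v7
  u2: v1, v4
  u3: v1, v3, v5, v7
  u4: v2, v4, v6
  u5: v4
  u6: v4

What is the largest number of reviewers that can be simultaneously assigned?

5

Unit-capacity flow: source→left, listed edges, right→sink; max matching = max flow.
Augmenting path u1→v2 (+1); matched 1.
Augmenting path u2→v1 (+1); matched 2.
Augmenting path u3→v3 (+1); matched 3.
Augmenting path u4→v4 (+1); matched 4.
Augmenting path u5→v4→u4→v6 (+1); matched 5.
No augmenting path remains; maximum matching = 5.
König certificate: {u1, u2, u3, u4, v4} is a vertex cover of size 5 (every listed pair touches it), so no matching can be larger.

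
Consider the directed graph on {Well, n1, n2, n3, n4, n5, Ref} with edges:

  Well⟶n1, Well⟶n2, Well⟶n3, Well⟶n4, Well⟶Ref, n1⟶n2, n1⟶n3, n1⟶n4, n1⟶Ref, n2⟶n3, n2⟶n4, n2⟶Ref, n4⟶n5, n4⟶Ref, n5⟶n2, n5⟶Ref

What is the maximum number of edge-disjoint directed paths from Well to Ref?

Assign every edge capacity 1; by Menger, the answer equals the max flow.
Path Well→Ref (+1); total 1.
Path Well→n1→Ref (+1); total 2.
Path Well→n2→Ref (+1); total 3.
Path Well→n4→Ref (+1); total 4.
No residual Well→Ref path; max flow = 4.
Certifying cut of size 4: {Well→Ref, Well→n1, Well→n2, Well→n4}.

4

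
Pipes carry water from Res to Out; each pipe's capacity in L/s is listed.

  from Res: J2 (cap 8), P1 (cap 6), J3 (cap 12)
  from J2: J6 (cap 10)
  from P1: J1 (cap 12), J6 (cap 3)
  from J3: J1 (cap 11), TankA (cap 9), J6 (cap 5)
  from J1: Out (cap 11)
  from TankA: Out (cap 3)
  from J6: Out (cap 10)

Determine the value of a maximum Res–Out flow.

24

Augment Res→J2→J6→Out: bottleneck 8, flow now 8.
Augment Res→P1→J1→Out: bottleneck 6, flow now 14.
Augment Res→J3→J1→Out: bottleneck 5, flow now 19.
Augment Res→J3→TankA→Out: bottleneck 3, flow now 22.
Augment Res→J3→J6→Out: bottleneck 2, flow now 24.
No augmenting path remains; maximum flow = 24.
In the residual graph, reachable from Res: {Res, J2, P1, J3, J1, TankA, J6}.
Min-cut edges: J1→Out (11), TankA→Out (3), J6→Out (10); capacity 11 + 3 + 10 = 24.
This cut is saturated, so no flow can exceed 24.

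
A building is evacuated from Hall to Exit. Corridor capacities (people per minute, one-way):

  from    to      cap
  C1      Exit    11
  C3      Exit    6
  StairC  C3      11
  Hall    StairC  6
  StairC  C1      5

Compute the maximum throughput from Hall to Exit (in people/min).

Augment Hall→StairC→C1→Exit: bottleneck 5, flow now 5.
Augment Hall→StairC→C3→Exit: bottleneck 1, flow now 6.
No augmenting path remains; maximum flow = 6.
In the residual graph, reachable from Hall: {Hall}.
Min-cut edges: Hall→StairC (6); capacity 6 = 6.
This cut is saturated, so no flow can exceed 6.

6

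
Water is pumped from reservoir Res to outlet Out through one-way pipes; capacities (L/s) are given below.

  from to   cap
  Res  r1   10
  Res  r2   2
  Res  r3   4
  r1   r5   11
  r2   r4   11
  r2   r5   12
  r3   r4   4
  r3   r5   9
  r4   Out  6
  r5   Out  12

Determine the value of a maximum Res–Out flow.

Augment Res→r1→r5→Out: bottleneck 10, flow now 10.
Augment Res→r2→r4→Out: bottleneck 2, flow now 12.
Augment Res→r3→r4→Out: bottleneck 4, flow now 16.
No augmenting path remains; maximum flow = 16.
In the residual graph, reachable from Res: {Res}.
Min-cut edges: Res→r1 (10), Res→r2 (2), Res→r3 (4); capacity 10 + 2 + 4 = 16.
This cut is saturated, so no flow can exceed 16.

16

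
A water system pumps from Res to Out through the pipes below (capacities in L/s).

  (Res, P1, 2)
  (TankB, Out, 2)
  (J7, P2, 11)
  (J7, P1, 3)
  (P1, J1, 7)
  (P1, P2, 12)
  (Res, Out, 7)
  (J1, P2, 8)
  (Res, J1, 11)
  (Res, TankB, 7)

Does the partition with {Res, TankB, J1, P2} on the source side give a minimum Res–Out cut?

Given cut capacity: 2 + 7 + 2 = 11.
Augment Res→Out: bottleneck 7, flow now 7.
Augment Res→TankB→Out: bottleneck 2, flow now 9.
No augmenting path remains; maximum flow = 9.
In the residual graph, reachable from Res: {Res, TankB, P1, J1, P2}.
Min-cut edges: Res→Out (7), TankB→Out (2); capacity 7 + 2 = 9.
Cut capacity 11 exceeds the max flow 9, so it is not minimum.

No — its capacity is 11, but the minimum cut has capacity 9.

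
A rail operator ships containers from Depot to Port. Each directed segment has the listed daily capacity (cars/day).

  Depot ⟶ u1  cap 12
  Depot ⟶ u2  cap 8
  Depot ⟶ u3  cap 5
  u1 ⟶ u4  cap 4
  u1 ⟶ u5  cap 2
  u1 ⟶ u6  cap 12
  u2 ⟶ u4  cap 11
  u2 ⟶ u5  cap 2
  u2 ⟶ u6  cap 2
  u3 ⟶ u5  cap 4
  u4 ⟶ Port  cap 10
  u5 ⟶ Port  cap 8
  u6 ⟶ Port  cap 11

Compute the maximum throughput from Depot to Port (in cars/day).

Augment Depot→u1→u4→Port: bottleneck 4, flow now 4.
Augment Depot→u1→u5→Port: bottleneck 2, flow now 6.
Augment Depot→u1→u6→Port: bottleneck 6, flow now 12.
Augment Depot→u2→u4→Port: bottleneck 6, flow now 18.
Augment Depot→u2→u5→Port: bottleneck 2, flow now 20.
Augment Depot→u3→u5→Port: bottleneck 4, flow now 24.
No augmenting path remains; maximum flow = 24.
In the residual graph, reachable from Depot: {Depot, u3}.
Min-cut edges: Depot→u1 (12), Depot→u2 (8), u3→u5 (4); capacity 12 + 8 + 4 = 24.
This cut is saturated, so no flow can exceed 24.

24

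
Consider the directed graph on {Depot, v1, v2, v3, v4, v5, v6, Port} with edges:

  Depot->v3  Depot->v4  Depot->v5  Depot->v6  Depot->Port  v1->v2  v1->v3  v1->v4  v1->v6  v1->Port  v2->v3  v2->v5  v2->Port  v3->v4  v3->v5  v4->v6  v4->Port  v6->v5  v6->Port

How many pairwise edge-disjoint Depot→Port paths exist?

Assign every edge capacity 1; by Menger, the answer equals the max flow.
Path Depot→Port (+1); total 1.
Path Depot→v4→Port (+1); total 2.
Path Depot→v6→Port (+1); total 3.
No residual Depot→Port path; max flow = 3.
Certifying cut of size 3: {Depot→Port, v4→Port, v6→Port}.

3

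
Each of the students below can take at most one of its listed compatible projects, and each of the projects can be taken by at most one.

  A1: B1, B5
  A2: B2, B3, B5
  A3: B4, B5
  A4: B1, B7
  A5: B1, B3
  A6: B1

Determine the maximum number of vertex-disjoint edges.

6

Unit-capacity flow: source→left, listed edges, right→sink; max matching = max flow.
Augmenting path A1→B1 (+1); matched 1.
Augmenting path A2→B2 (+1); matched 2.
Augmenting path A3→B4 (+1); matched 3.
Augmenting path A4→B7 (+1); matched 4.
Augmenting path A5→B3 (+1); matched 5.
Augmenting path A6→B1→A1→B5 (+1); matched 6.
No augmenting path remains; maximum matching = 6.
König certificate: {A1, A2, A3, A4, A5, A6} is a vertex cover of size 6 (every listed pair touches it), so no matching can be larger.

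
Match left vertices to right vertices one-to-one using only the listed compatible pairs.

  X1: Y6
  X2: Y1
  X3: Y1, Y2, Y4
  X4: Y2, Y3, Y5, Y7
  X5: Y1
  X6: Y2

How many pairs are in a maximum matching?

5

Unit-capacity flow: source→left, listed edges, right→sink; max matching = max flow.
Augmenting path X1→Y6 (+1); matched 1.
Augmenting path X2→Y1 (+1); matched 2.
Augmenting path X3→Y2 (+1); matched 3.
Augmenting path X4→Y3 (+1); matched 4.
Augmenting path X6→Y2→X3→Y4 (+1); matched 5.
No augmenting path remains; maximum matching = 5.
König certificate: {X1, X3, X4, X6, Y1} is a vertex cover of size 5 (every listed pair touches it), so no matching can be larger.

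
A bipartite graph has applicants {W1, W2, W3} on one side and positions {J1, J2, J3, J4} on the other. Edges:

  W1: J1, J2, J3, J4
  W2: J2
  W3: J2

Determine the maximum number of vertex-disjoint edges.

Unit-capacity flow: source→left, listed edges, right→sink; max matching = max flow.
Augmenting path W1→J1 (+1); matched 1.
Augmenting path W2→J2 (+1); matched 2.
No augmenting path remains; maximum matching = 2.
König certificate: {W1, J2} is a vertex cover of size 2 (every listed pair touches it), so no matching can be larger.

2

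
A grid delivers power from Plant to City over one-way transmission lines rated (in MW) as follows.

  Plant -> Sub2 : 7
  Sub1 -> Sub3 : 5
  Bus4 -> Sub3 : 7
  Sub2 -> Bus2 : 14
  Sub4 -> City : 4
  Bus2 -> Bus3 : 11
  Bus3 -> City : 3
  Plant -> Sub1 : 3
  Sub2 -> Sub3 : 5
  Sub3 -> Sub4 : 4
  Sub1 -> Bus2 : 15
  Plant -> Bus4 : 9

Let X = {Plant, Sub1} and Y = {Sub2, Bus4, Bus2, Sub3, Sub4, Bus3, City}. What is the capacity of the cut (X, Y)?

Edges leaving {Plant, Sub1}: Plant→Sub2 (7), Plant→Bus4 (9), Sub1→Bus2 (15), Sub1→Sub3 (5).
Cut capacity = 7 + 9 + 15 + 5 = 36.

36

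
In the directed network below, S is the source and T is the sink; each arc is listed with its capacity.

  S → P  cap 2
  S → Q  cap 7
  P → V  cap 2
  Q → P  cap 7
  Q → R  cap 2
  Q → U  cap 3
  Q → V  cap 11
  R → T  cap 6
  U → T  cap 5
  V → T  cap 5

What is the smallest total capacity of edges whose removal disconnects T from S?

9

Augment S→P→V→T: bottleneck 2, flow now 2.
Augment S→Q→R→T: bottleneck 2, flow now 4.
Augment S→Q→U→T: bottleneck 3, flow now 7.
Augment S→Q→V→T: bottleneck 2, flow now 9.
No augmenting path remains; maximum flow = 9.
By max-flow min-cut, the minimum cut capacity equals the max flow.
In the residual graph, reachable from S: {S}.
Min-cut edges: S→P (2), S→Q (7); capacity 2 + 7 = 9.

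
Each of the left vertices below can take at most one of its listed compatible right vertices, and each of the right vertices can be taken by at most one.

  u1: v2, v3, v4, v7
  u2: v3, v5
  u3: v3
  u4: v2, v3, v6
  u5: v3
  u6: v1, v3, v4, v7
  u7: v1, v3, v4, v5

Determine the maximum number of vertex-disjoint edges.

6

Unit-capacity flow: source→left, listed edges, right→sink; max matching = max flow.
Augmenting path u1→v2 (+1); matched 1.
Augmenting path u2→v3 (+1); matched 2.
Augmenting path u4→v6 (+1); matched 3.
Augmenting path u6→v1 (+1); matched 4.
Augmenting path u7→v4 (+1); matched 5.
Augmenting path u3→v3→u2→v5 (+1); matched 6.
No augmenting path remains; maximum matching = 6.
König certificate: {u1, u2, u4, u6, u7, v3} is a vertex cover of size 6 (every listed pair touches it), so no matching can be larger.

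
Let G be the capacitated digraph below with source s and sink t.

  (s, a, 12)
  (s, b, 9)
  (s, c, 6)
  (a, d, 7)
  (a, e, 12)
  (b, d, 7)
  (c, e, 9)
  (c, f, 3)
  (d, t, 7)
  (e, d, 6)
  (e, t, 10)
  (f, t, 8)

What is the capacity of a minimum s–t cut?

20

Augment s→a→d→t: bottleneck 7, flow now 7.
Augment s→a→e→t: bottleneck 5, flow now 12.
Augment s→c→e→t: bottleneck 5, flow now 17.
Augment s→c→f→t: bottleneck 1, flow now 18.
Augment s→b→d→a→e→c→f→t: bottleneck 2, flow now 20. (uses reverse residual edge)
No augmenting path remains; maximum flow = 20.
By max-flow min-cut, the minimum cut capacity equals the max flow.
In the residual graph, reachable from s: {s, a, b, c, d, e}.
Min-cut edges: c→f (3), d→t (7), e→t (10); capacity 3 + 7 + 10 = 20.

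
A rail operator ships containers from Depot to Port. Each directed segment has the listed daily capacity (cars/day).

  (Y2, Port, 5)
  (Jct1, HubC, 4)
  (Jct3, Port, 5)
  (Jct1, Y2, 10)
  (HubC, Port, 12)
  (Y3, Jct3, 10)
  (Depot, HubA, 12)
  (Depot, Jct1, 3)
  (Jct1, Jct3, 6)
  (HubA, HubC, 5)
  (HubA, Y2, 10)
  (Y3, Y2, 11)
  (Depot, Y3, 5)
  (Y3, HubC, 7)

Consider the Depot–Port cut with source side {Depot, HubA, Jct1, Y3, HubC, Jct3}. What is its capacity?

Edges leaving {Depot, HubA, Jct1, Y3, HubC, Jct3}: HubA→Y2 (10), Jct1→Y2 (10), Y3→Y2 (11), HubC→Port (12), Jct3→Port (5).
Cut capacity = 10 + 10 + 11 + 12 + 5 = 48.

48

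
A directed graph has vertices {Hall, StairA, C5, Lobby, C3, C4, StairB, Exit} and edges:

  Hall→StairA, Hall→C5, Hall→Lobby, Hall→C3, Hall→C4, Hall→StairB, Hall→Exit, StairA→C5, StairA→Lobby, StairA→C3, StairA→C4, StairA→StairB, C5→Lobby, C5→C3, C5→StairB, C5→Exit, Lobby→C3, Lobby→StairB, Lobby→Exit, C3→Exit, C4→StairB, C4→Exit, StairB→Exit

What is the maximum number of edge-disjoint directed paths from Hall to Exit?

6

Assign every edge capacity 1; by Menger, the answer equals the max flow.
Path Hall→Exit (+1); total 1.
Path Hall→C5→Exit (+1); total 2.
Path Hall→Lobby→Exit (+1); total 3.
Path Hall→C3→Exit (+1); total 4.
Path Hall→C4→Exit (+1); total 5.
Path Hall→StairB→Exit (+1); total 6.
No residual Hall→Exit path; max flow = 6.
Certifying cut of size 6: {C3→Exit, C4→Exit, C5→Exit, Hall→Exit, Lobby→Exit, StairB→Exit}.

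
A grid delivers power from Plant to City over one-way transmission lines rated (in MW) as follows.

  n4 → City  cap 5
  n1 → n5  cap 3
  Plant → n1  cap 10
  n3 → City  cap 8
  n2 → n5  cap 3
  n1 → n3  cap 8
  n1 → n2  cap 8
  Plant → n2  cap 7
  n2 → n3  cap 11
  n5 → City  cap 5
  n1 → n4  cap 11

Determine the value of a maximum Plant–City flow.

Augment Plant→n1→n3→City: bottleneck 8, flow now 8.
Augment Plant→n1→n4→City: bottleneck 2, flow now 10.
Augment Plant→n2→n5→City: bottleneck 3, flow now 13.
Augment Plant→n2→n3→n1→n4→City: bottleneck 3, flow now 16. (uses reverse residual edge)
Augment Plant→n2→n3→n1→n5→City: bottleneck 1, flow now 17. (uses reverse residual edge)
No augmenting path remains; maximum flow = 17.
In the residual graph, reachable from Plant: {Plant}.
Min-cut edges: Plant→n1 (10), Plant→n2 (7); capacity 10 + 7 = 17.
This cut is saturated, so no flow can exceed 17.

17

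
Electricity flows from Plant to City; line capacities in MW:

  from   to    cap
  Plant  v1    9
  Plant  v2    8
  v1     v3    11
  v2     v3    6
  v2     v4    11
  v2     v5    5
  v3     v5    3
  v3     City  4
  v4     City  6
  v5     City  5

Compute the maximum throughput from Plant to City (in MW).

15

Augment Plant→v1→v3→City: bottleneck 4, flow now 4.
Augment Plant→v2→v4→City: bottleneck 6, flow now 10.
Augment Plant→v2→v5→City: bottleneck 2, flow now 12.
Augment Plant→v1→v3→v5→City: bottleneck 3, flow now 15.
No augmenting path remains; maximum flow = 15.
In the residual graph, reachable from Plant: {Plant, v1, v3}.
Min-cut edges: Plant→v2 (8), v3→v5 (3), v3→City (4); capacity 8 + 3 + 4 = 15.
This cut is saturated, so no flow can exceed 15.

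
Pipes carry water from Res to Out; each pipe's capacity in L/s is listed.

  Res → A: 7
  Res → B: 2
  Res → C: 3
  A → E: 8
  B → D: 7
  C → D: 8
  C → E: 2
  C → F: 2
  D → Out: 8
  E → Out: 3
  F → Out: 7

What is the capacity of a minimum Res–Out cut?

8

Augment Res→A→E→Out: bottleneck 3, flow now 3.
Augment Res→B→D→Out: bottleneck 2, flow now 5.
Augment Res→C→D→Out: bottleneck 3, flow now 8.
No augmenting path remains; maximum flow = 8.
By max-flow min-cut, the minimum cut capacity equals the max flow.
In the residual graph, reachable from Res: {Res, A, E}.
Min-cut edges: Res→B (2), Res→C (3), E→Out (3); capacity 2 + 3 + 3 = 8.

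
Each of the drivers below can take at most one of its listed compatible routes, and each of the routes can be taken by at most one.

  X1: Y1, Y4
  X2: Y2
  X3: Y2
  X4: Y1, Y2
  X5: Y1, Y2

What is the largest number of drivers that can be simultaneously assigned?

3

Unit-capacity flow: source→left, listed edges, right→sink; max matching = max flow.
Augmenting path X1→Y1 (+1); matched 1.
Augmenting path X2→Y2 (+1); matched 2.
Augmenting path X4→Y1→X1→Y4 (+1); matched 3.
No augmenting path remains; maximum matching = 3.
König certificate: {X1, Y1, Y2} is a vertex cover of size 3 (every listed pair touches it), so no matching can be larger.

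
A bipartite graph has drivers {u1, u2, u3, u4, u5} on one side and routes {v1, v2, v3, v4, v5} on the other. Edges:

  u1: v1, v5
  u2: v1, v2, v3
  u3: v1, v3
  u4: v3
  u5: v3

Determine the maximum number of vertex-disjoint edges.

Unit-capacity flow: source→left, listed edges, right→sink; max matching = max flow.
Augmenting path u1→v1 (+1); matched 1.
Augmenting path u2→v2 (+1); matched 2.
Augmenting path u3→v3 (+1); matched 3.
Augmenting path u4→v3→u3→v1→u1→v5 (+1); matched 4.
No augmenting path remains; maximum matching = 4.
König certificate: {u1, u2, u3, v3} is a vertex cover of size 4 (every listed pair touches it), so no matching can be larger.

4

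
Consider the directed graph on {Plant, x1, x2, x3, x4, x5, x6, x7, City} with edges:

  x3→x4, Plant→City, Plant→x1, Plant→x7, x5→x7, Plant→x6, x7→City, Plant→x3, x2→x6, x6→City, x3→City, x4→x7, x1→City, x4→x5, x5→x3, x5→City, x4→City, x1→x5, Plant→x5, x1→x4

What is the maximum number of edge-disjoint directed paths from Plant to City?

6

Assign every edge capacity 1; by Menger, the answer equals the max flow.
Path Plant→City (+1); total 1.
Path Plant→x1→City (+1); total 2.
Path Plant→x3→City (+1); total 3.
Path Plant→x5→City (+1); total 4.
Path Plant→x6→City (+1); total 5.
Path Plant→x7→City (+1); total 6.
No residual Plant→City path; max flow = 6.
Certifying cut of size 6: {Plant→City, Plant→x1, Plant→x3, Plant→x5, Plant→x6, Plant→x7}.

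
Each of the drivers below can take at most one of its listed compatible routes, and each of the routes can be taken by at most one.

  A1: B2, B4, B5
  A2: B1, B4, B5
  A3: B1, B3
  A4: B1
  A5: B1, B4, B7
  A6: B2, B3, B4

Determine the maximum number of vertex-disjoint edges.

6

Unit-capacity flow: source→left, listed edges, right→sink; max matching = max flow.
Augmenting path A1→B2 (+1); matched 1.
Augmenting path A2→B1 (+1); matched 2.
Augmenting path A3→B3 (+1); matched 3.
Augmenting path A5→B4 (+1); matched 4.
Augmenting path A4→B1→A2→B5 (+1); matched 5.
Augmenting path A6→B4→A5→B7 (+1); matched 6.
No augmenting path remains; maximum matching = 6.
König certificate: {A1, A2, A3, A4, A5, A6} is a vertex cover of size 6 (every listed pair touches it), so no matching can be larger.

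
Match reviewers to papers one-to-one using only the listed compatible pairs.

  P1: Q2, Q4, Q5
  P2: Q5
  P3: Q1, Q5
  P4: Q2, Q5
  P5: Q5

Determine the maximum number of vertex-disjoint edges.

Unit-capacity flow: source→left, listed edges, right→sink; max matching = max flow.
Augmenting path P1→Q2 (+1); matched 1.
Augmenting path P2→Q5 (+1); matched 2.
Augmenting path P3→Q1 (+1); matched 3.
Augmenting path P4→Q2→P1→Q4 (+1); matched 4.
No augmenting path remains; maximum matching = 4.
König certificate: {P1, P3, P4, Q5} is a vertex cover of size 4 (every listed pair touches it), so no matching can be larger.

4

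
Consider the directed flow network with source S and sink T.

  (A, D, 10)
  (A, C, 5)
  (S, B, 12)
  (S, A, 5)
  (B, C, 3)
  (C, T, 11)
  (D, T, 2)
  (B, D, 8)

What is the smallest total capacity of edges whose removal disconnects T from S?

10

Augment S→A→C→T: bottleneck 5, flow now 5.
Augment S→B→C→T: bottleneck 3, flow now 8.
Augment S→B→D→T: bottleneck 2, flow now 10.
No augmenting path remains; maximum flow = 10.
By max-flow min-cut, the minimum cut capacity equals the max flow.
In the residual graph, reachable from S: {S, B, D}.
Min-cut edges: S→A (5), B→C (3), D→T (2); capacity 5 + 3 + 2 = 10.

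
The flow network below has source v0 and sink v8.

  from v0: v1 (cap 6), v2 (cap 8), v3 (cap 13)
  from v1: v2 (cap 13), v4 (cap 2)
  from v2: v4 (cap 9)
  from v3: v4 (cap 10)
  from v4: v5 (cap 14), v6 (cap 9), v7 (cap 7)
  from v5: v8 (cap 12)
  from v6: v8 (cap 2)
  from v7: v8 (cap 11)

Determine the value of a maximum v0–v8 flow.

21

Augment v0→v1→v4→v5→v8: bottleneck 2, flow now 2.
Augment v0→v2→v4→v5→v8: bottleneck 8, flow now 10.
Augment v0→v3→v4→v5→v8: bottleneck 2, flow now 12.
Augment v0→v3→v4→v6→v8: bottleneck 2, flow now 14.
Augment v0→v3→v4→v7→v8: bottleneck 6, flow now 20.
Augment v0→v1→v2→v4→v7→v8: bottleneck 1, flow now 21.
No augmenting path remains; maximum flow = 21.
In the residual graph, reachable from v0: {v0, v1, v2, v3}.
Min-cut edges: v1→v4 (2), v2→v4 (9), v3→v4 (10); capacity 2 + 9 + 10 = 21.
This cut is saturated, so no flow can exceed 21.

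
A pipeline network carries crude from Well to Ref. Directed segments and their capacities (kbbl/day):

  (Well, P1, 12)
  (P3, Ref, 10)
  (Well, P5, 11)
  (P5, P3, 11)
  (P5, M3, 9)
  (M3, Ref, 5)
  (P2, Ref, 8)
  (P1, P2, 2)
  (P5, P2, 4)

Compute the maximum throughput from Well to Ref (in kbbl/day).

13

Augment Well→P5→P2→Ref: bottleneck 4, flow now 4.
Augment Well→P5→M3→Ref: bottleneck 5, flow now 9.
Augment Well→P5→P3→Ref: bottleneck 2, flow now 11.
Augment Well→P1→P2→Ref: bottleneck 2, flow now 13.
No augmenting path remains; maximum flow = 13.
In the residual graph, reachable from Well: {Well, P1}.
Min-cut edges: Well→P5 (11), P1→P2 (2); capacity 11 + 2 = 13.
This cut is saturated, so no flow can exceed 13.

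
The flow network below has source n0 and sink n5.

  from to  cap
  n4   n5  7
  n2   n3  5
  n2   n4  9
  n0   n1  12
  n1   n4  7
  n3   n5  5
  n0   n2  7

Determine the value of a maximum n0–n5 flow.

Augment n0→n1→n4→n5: bottleneck 7, flow now 7.
Augment n0→n2→n3→n5: bottleneck 5, flow now 12.
No augmenting path remains; maximum flow = 12.
In the residual graph, reachable from n0: {n0, n1, n2, n4}.
Min-cut edges: n2→n3 (5), n4→n5 (7); capacity 5 + 7 = 12.
This cut is saturated, so no flow can exceed 12.

12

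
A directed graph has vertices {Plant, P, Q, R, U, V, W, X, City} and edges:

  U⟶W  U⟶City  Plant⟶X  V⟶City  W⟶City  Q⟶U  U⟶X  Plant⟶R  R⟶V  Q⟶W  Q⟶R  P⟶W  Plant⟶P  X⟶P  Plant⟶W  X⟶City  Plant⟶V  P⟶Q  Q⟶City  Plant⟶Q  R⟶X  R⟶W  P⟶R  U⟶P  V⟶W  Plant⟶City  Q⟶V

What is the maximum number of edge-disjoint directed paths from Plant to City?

6

Assign every edge capacity 1; by Menger, the answer equals the max flow.
Path Plant→City (+1); total 1.
Path Plant→Q→City (+1); total 2.
Path Plant→V→City (+1); total 3.
Path Plant→W→City (+1); total 4.
Path Plant→X→City (+1); total 5.
Path Plant→P→Q→U→City (+1); total 6.
No residual Plant→City path; max flow = 6.
Certifying cut of size 6: {P→Q, Plant→City, Plant→Q, V→City, W→City, X→City}.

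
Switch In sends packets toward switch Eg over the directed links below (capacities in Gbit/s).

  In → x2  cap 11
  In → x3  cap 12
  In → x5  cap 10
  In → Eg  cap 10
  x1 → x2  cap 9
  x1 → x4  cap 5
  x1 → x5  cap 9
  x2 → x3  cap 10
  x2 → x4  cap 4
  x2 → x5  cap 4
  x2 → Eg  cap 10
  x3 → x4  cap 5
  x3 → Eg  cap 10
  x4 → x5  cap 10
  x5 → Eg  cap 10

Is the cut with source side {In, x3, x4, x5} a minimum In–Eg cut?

No — its capacity is 41, but the minimum cut has capacity 40.

Given cut capacity: 11 + 10 + 10 + 10 = 41.
Augment In→Eg: bottleneck 10, flow now 10.
Augment In→x2→Eg: bottleneck 10, flow now 20.
Augment In→x3→Eg: bottleneck 10, flow now 30.
Augment In→x5→Eg: bottleneck 10, flow now 40.
No augmenting path remains; maximum flow = 40.
In the residual graph, reachable from In: {In, x2, x3, x4, x5}.
Min-cut edges: In→Eg (10), x2→Eg (10), x3→Eg (10), x5→Eg (10); capacity 10 + 10 + 10 + 10 = 40.
Cut capacity 41 exceeds the max flow 40, so it is not minimum.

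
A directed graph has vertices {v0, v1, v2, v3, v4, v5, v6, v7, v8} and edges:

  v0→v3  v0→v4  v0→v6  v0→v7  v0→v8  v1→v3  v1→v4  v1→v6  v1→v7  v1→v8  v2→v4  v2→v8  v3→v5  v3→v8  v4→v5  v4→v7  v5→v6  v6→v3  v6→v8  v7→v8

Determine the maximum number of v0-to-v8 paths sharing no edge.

4

Assign every edge capacity 1; by Menger, the answer equals the max flow.
Path v0→v8 (+1); total 1.
Path v0→v3→v8 (+1); total 2.
Path v0→v6→v8 (+1); total 3.
Path v0→v7→v8 (+1); total 4.
No residual v0→v8 path; max flow = 4.
Certifying cut of size 4: {v0→v8, v3→v8, v6→v8, v7→v8}.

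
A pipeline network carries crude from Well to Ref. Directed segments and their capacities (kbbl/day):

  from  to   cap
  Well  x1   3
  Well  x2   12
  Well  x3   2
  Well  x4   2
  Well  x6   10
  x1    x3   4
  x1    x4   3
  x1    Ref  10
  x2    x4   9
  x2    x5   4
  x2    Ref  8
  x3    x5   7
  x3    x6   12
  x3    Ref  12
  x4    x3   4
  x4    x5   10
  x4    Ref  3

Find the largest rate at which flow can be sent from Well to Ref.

Augment Well→x1→Ref: bottleneck 3, flow now 3.
Augment Well→x2→Ref: bottleneck 8, flow now 11.
Augment Well→x3→Ref: bottleneck 2, flow now 13.
Augment Well→x4→Ref: bottleneck 2, flow now 15.
Augment Well→x2→x4→Ref: bottleneck 1, flow now 16.
Augment Well→x2→x4→x3→Ref: bottleneck 3, flow now 19.
No augmenting path remains; maximum flow = 19.
In the residual graph, reachable from Well: {Well, x6}.
Min-cut edges: Well→x1 (3), Well→x2 (12), Well→x3 (2), Well→x4 (2); capacity 3 + 12 + 2 + 2 = 19.
This cut is saturated, so no flow can exceed 19.

19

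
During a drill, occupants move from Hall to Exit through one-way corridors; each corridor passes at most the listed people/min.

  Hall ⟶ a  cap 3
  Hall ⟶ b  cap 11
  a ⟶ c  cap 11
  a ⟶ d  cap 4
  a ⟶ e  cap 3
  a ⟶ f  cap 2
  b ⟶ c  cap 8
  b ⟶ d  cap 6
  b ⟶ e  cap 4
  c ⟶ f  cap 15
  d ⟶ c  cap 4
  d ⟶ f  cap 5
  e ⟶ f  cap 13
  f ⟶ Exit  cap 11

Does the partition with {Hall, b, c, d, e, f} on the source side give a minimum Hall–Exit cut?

No — its capacity is 14, but the minimum cut has capacity 11.

Given cut capacity: 3 + 11 = 14.
Augment Hall→a→f→Exit: bottleneck 2, flow now 2.
Augment Hall→a→c→f→Exit: bottleneck 1, flow now 3.
Augment Hall→b→c→f→Exit: bottleneck 8, flow now 11.
No augmenting path remains; maximum flow = 11.
In the residual graph, reachable from Hall: {Hall, a, b, c, d, e, f}.
Min-cut edges: f→Exit (11); capacity 11 = 11.
Cut capacity 14 exceeds the max flow 11, so it is not minimum.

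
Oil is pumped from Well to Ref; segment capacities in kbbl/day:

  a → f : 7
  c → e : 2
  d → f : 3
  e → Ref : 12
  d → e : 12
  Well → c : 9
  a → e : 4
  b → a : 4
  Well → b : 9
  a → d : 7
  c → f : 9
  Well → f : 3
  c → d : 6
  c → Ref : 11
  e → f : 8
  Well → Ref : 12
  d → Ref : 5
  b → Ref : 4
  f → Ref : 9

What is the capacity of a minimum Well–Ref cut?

32

Augment Well→Ref: bottleneck 12, flow now 12.
Augment Well→b→Ref: bottleneck 4, flow now 16.
Augment Well→c→Ref: bottleneck 9, flow now 25.
Augment Well→f→Ref: bottleneck 3, flow now 28.
Augment Well→b→a→d→Ref: bottleneck 4, flow now 32.
No augmenting path remains; maximum flow = 32.
By max-flow min-cut, the minimum cut capacity equals the max flow.
In the residual graph, reachable from Well: {Well, b}.
Min-cut edges: Well→c (9), Well→f (3), Well→Ref (12), b→a (4), b→Ref (4); capacity 9 + 3 + 12 + 4 + 4 = 32.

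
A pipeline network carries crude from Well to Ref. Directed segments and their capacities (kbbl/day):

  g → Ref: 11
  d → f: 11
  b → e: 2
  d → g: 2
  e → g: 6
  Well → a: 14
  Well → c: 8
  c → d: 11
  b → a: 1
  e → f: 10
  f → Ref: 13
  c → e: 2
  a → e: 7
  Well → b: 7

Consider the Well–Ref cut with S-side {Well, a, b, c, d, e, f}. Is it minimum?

Given cut capacity: 2 + 6 + 13 = 21.
Augment Well→a→e→f→Ref: bottleneck 7, flow now 7.
Augment Well→b→e→f→Ref: bottleneck 2, flow now 9.
Augment Well→c→d→f→Ref: bottleneck 4, flow now 13.
Augment Well→c→d→g→Ref: bottleneck 2, flow now 15.
Augment Well→c→e→g→Ref: bottleneck 2, flow now 17.
No augmenting path remains; maximum flow = 17.
In the residual graph, reachable from Well: {Well, a, b}.
Min-cut edges: Well→c (8), a→e (7), b→e (2); capacity 8 + 7 + 2 = 17.
Cut capacity 21 exceeds the max flow 17, so it is not minimum.

No — its capacity is 21, but the minimum cut has capacity 17.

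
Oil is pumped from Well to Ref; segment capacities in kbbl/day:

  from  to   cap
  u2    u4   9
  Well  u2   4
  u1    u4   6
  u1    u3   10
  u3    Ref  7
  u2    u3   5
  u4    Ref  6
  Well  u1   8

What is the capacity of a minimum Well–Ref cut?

Augment Well→u1→u3→Ref: bottleneck 7, flow now 7.
Augment Well→u1→u4→Ref: bottleneck 1, flow now 8.
Augment Well→u2→u4→Ref: bottleneck 4, flow now 12.
No augmenting path remains; maximum flow = 12.
By max-flow min-cut, the minimum cut capacity equals the max flow.
In the residual graph, reachable from Well: {Well}.
Min-cut edges: Well→u1 (8), Well→u2 (4); capacity 8 + 4 = 12.

12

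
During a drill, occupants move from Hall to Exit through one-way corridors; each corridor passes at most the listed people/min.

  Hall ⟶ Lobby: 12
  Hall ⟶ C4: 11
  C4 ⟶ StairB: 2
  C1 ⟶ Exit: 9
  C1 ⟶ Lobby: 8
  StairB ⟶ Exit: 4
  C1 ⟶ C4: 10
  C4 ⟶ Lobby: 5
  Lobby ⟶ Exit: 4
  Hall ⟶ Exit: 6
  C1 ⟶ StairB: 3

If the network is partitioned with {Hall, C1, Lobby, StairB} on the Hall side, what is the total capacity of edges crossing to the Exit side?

Edges leaving {Hall, C1, Lobby, StairB}: Hall→C4 (11), Hall→Exit (6), C1→C4 (10), C1→Exit (9), Lobby→Exit (4), StairB→Exit (4).
Cut capacity = 11 + 6 + 10 + 9 + 4 + 4 = 44.

44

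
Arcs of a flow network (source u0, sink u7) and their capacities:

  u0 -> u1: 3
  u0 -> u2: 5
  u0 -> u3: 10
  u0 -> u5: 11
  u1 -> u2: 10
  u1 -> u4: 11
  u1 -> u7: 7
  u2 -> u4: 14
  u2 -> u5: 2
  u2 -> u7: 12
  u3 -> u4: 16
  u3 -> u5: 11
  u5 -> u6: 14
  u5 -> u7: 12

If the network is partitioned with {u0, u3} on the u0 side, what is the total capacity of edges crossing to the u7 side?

46

Edges leaving {u0, u3}: u0→u1 (3), u0→u2 (5), u0→u5 (11), u3→u4 (16), u3→u5 (11).
Cut capacity = 3 + 5 + 11 + 16 + 11 = 46.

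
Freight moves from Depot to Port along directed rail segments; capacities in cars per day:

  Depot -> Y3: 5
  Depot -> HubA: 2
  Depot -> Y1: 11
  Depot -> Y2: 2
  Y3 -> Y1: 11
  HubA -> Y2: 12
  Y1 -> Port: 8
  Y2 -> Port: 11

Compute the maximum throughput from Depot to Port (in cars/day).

Augment Depot→Y1→Port: bottleneck 8, flow now 8.
Augment Depot→Y2→Port: bottleneck 2, flow now 10.
Augment Depot→HubA→Y2→Port: bottleneck 2, flow now 12.
No augmenting path remains; maximum flow = 12.
In the residual graph, reachable from Depot: {Depot, Y3, Y1}.
Min-cut edges: Depot→HubA (2), Depot→Y2 (2), Y1→Port (8); capacity 2 + 2 + 8 = 12.
This cut is saturated, so no flow can exceed 12.

12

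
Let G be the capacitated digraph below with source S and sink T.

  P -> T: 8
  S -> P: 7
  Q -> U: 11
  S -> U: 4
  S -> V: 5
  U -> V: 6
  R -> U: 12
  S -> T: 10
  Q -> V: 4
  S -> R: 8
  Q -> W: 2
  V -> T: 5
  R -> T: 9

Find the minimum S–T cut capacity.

30

Augment S→T: bottleneck 10, flow now 10.
Augment S→P→T: bottleneck 7, flow now 17.
Augment S→R→T: bottleneck 8, flow now 25.
Augment S→V→T: bottleneck 5, flow now 30.
No augmenting path remains; maximum flow = 30.
By max-flow min-cut, the minimum cut capacity equals the max flow.
In the residual graph, reachable from S: {S, U, V}.
Min-cut edges: S→P (7), S→R (8), S→T (10), V→T (5); capacity 7 + 8 + 10 + 5 = 30.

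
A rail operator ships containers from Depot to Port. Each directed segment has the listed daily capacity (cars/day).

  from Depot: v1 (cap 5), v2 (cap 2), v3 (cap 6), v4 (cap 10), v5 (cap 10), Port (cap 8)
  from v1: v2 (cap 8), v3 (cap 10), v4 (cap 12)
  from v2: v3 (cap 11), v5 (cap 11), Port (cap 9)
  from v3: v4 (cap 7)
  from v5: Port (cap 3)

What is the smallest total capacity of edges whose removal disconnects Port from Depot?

18

Augment Depot→Port: bottleneck 8, flow now 8.
Augment Depot→v2→Port: bottleneck 2, flow now 10.
Augment Depot→v5→Port: bottleneck 3, flow now 13.
Augment Depot→v1→v2→Port: bottleneck 5, flow now 18.
No augmenting path remains; maximum flow = 18.
By max-flow min-cut, the minimum cut capacity equals the max flow.
In the residual graph, reachable from Depot: {Depot, v3, v4, v5}.
Min-cut edges: Depot→v1 (5), Depot→v2 (2), Depot→Port (8), v5→Port (3); capacity 5 + 2 + 8 + 3 = 18.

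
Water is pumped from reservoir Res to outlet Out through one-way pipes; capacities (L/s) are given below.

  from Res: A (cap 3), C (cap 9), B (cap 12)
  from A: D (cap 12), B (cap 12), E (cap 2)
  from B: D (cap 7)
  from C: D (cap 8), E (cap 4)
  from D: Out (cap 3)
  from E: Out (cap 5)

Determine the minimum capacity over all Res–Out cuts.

8

Augment Res→A→D→Out: bottleneck 3, flow now 3.
Augment Res→C→E→Out: bottleneck 4, flow now 7.
Augment Res→B→D→A→E→Out: bottleneck 1, flow now 8. (uses reverse residual edge)
No augmenting path remains; maximum flow = 8.
By max-flow min-cut, the minimum cut capacity equals the max flow.
In the residual graph, reachable from Res: {Res, A, B, C, D, E}.
Min-cut edges: D→Out (3), E→Out (5); capacity 3 + 5 = 8.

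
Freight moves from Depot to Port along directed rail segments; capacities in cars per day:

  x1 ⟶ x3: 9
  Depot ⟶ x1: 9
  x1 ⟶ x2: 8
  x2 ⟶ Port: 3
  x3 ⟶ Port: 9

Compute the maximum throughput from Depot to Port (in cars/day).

9

Augment Depot→x1→x2→Port: bottleneck 3, flow now 3.
Augment Depot→x1→x3→Port: bottleneck 6, flow now 9.
No augmenting path remains; maximum flow = 9.
In the residual graph, reachable from Depot: {Depot}.
Min-cut edges: Depot→x1 (9); capacity 9 = 9.
This cut is saturated, so no flow can exceed 9.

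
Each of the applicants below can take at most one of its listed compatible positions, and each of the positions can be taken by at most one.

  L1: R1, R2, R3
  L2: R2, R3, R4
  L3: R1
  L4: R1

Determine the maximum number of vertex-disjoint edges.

3

Unit-capacity flow: source→left, listed edges, right→sink; max matching = max flow.
Augmenting path L1→R1 (+1); matched 1.
Augmenting path L2→R2 (+1); matched 2.
Augmenting path L3→R1→L1→R3 (+1); matched 3.
No augmenting path remains; maximum matching = 3.
König certificate: {L1, L2, R1} is a vertex cover of size 3 (every listed pair touches it), so no matching can be larger.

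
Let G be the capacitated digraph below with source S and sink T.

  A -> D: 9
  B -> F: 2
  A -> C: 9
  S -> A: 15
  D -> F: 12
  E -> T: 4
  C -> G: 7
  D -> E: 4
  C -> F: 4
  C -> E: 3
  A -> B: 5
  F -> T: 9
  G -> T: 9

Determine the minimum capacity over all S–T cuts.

Augment S→A→B→F→T: bottleneck 2, flow now 2.
Augment S→A→C→E→T: bottleneck 3, flow now 5.
Augment S→A→C→F→T: bottleneck 4, flow now 9.
Augment S→A→C→G→T: bottleneck 2, flow now 11.
Augment S→A→D→E→T: bottleneck 1, flow now 12.
Augment S→A→D→F→T: bottleneck 3, flow now 15.
No augmenting path remains; maximum flow = 15.
By max-flow min-cut, the minimum cut capacity equals the max flow.
In the residual graph, reachable from S: {S}.
Min-cut edges: S→A (15); capacity 15 = 15.

15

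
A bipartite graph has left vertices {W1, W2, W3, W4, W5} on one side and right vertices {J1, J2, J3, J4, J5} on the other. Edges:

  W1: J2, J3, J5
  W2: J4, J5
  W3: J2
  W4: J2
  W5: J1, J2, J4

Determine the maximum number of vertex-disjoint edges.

Unit-capacity flow: source→left, listed edges, right→sink; max matching = max flow.
Augmenting path W1→J2 (+1); matched 1.
Augmenting path W2→J4 (+1); matched 2.
Augmenting path W5→J1 (+1); matched 3.
Augmenting path W3→J2→W1→J3 (+1); matched 4.
No augmenting path remains; maximum matching = 4.
König certificate: {W1, W2, W5, J2} is a vertex cover of size 4 (every listed pair touches it), so no matching can be larger.

4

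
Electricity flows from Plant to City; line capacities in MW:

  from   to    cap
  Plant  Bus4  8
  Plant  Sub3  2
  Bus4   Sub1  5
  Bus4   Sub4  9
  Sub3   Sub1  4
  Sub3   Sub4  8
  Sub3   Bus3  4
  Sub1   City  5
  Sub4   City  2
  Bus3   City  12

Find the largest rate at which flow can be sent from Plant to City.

Augment Plant→Bus4→Sub1→City: bottleneck 5, flow now 5.
Augment Plant→Bus4→Sub4→City: bottleneck 2, flow now 7.
Augment Plant→Sub3→Bus3→City: bottleneck 2, flow now 9.
No augmenting path remains; maximum flow = 9.
In the residual graph, reachable from Plant: {Plant, Bus4, Sub4}.
Min-cut edges: Plant→Sub3 (2), Bus4→Sub1 (5), Sub4→City (2); capacity 2 + 5 + 2 = 9.
This cut is saturated, so no flow can exceed 9.

9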